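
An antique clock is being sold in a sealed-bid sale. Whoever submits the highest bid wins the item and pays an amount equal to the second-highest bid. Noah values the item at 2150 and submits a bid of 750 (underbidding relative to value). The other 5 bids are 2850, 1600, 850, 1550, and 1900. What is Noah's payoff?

0

Highest competing bid: 2850.
Noah's bid 750 is not the highest, so Noah loses, pays nothing, and earns zero payoff.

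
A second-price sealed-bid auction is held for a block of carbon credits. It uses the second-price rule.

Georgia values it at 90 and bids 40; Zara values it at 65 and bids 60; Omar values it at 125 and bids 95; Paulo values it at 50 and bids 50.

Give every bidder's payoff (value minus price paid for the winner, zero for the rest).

Ordered from highest: Omar 95 > Zara 60 > Paulo 50 > Georgia 40.
Omar has the top bid and wins; the price is the second-highest bid, 60.
Omar's payoff = 125 − 60 = 65. All other bidders lose, so their payoff is 0.

Payoffs: Georgia 0, Zara 0, Omar 65, Paulo 0.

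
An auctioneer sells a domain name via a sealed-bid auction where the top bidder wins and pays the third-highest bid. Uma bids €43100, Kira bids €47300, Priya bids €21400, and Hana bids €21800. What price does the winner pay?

Ranking the bids: Kira €47300; Uma €43100; Hana €21800; Priya €21400.
Kira is the highest bidder, so Kira wins.
Under the third-price rule, the price is the third-highest bid: €21800.

€21800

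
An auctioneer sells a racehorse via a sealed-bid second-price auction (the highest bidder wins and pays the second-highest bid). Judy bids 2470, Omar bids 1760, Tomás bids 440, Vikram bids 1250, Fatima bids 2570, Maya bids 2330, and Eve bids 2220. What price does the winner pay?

2470

Ordered from highest: Fatima 2570 > Judy 2470 > Maya 2330 > Eve 2220 > Omar 1760 > Vikram 1250 > Tomás 440.
Fatima is the highest bidder, so Fatima wins.
Under the second-price rule, the price is the second-highest bid: 2470.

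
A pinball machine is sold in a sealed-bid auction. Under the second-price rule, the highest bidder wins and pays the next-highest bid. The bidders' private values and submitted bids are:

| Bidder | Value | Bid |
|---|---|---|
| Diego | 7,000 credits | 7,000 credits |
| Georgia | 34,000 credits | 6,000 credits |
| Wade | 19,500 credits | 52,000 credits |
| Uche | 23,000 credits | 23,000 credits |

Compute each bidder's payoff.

Bids in descending order: Wade 52,000 credits; Uche 23,000 credits; Diego 7,000 credits; Georgia 6,000 credits.
Wade has the top bid and wins; the price is the second-highest bid, 23,000 credits.
Wade's payoff = 19,500 credits − 23,000 credits = -3,500 credits. All other bidders lose, so their payoff is 0.

Payoffs: Diego 0 credits, Georgia 0 credits, Wade -3,500 credits, Uche 0 credits.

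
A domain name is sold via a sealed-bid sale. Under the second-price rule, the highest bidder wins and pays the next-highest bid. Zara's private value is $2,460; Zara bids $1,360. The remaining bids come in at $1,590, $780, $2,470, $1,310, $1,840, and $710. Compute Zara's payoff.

Zara's payoff: $0.

Highest competing bid: $2,470.
Zara's bid $1,360 is not the highest, so Zara loses, pays nothing, and earns zero payoff.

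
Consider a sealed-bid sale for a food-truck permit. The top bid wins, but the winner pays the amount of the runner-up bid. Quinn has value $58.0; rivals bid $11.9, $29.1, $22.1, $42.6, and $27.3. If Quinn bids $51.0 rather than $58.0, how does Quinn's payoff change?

The highest competing bid is $42.6.
Bidding truthfully at $58.0: Quinn has the top bid, wins, and pays the second-highest bid $42.6. Payoff = $58.0 − $42.6 = $15.4.
Bidding $51.0: Quinn has the top bid, wins, and pays the second-highest bid $42.6. Payoff = $58.0 − $42.6 = $15.4.
Change = $15.4 − $15.4 = $0.0.

Change in payoff: $0.0.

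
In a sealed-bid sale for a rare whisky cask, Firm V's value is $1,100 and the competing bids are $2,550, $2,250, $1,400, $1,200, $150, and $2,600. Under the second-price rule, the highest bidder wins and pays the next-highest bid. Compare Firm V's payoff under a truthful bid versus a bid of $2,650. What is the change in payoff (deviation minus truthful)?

The highest competing bid is $2,600.
Bidding truthfully at $1,100: the top bid is $2,600 (a rival), so Firm V loses. Payoff = $0.
Bidding $2,650: Firm V has the top bid, wins, and pays the second-highest bid $2,600. Payoff = $1,100 − $2,600 = -$1,500.
Change = -$1,500 − $0 = -$1,500.

Payoff change: -$1,500.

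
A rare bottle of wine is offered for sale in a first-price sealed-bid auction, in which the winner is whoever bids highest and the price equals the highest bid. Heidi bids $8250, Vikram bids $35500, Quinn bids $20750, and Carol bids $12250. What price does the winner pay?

Ranking the bids: Vikram $35500 > Quinn $20750 > Carol $12250 > Heidi $8250.
Vikram is the highest bidder, so Vikram wins.
Under the first-price rule, the price is the highest bid: $35500.

The winner pays $35500.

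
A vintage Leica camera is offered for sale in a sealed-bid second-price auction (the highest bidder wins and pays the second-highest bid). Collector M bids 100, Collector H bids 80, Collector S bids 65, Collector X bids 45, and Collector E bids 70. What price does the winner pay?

Ordered from highest: Collector M 100 > Collector H 80 > Collector E 70 > Collector S 65 > Collector X 45.
Collector M is the highest bidder, so Collector M wins.
Under the second-price rule, the price is the second-highest bid: 80.

Price paid: 80.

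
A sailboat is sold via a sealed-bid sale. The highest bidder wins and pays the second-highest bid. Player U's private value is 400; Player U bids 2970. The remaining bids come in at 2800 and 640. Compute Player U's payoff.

Highest competing bid: 2800.
Player U's bid 2970 is the highest overall, so Player U wins and pays the second-highest bid, 2800.
Payoff = value − price = 400 − 2800 = -2400.

Player U's payoff: -2400.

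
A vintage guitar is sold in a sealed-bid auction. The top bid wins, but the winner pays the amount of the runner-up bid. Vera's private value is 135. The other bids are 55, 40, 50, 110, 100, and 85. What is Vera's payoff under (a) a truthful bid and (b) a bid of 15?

Truthful: 25; alternative: 0.

The highest competing bid is 110.
Bidding truthfully at 135: Vera has the top bid, wins, and pays the second-highest bid 110. Payoff = 135 − 110 = 25.
Bidding 15: the top bid is 110 (a rival), so Vera loses. Payoff = 0.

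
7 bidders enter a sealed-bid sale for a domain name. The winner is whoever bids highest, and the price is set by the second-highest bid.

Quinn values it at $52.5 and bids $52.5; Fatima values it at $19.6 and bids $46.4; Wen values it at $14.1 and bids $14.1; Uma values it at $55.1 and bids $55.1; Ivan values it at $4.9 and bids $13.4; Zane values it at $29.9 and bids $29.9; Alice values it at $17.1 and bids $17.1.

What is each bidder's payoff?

Quinn $0.0, Fatima $0.0, Wen $0.0, Uma $2.6, Ivan $0.0, Zane $0.0, Alice $0.0.

Sorted high to low: Uma $55.1; Quinn $52.5; Fatima $46.4; Zane $29.9; Alice $17.1; Wen $14.1; Ivan $13.4.
Uma has the top bid and wins; the price is the second-highest bid, $52.5.
Uma's payoff = $55.1 − $52.5 = $2.6. All other bidders lose, so their payoff is 0.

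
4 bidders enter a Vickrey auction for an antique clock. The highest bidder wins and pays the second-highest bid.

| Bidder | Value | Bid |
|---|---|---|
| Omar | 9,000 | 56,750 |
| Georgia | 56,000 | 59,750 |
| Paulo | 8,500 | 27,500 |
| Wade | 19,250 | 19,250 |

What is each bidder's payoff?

Bids in descending order: Georgia 59,750 > Omar 56,750 > Paulo 27,500 > Wade 19,250.
Georgia has the top bid and wins; the price is the second-highest bid, 56,750.
Georgia's payoff = 56,000 − 56,750 = -750. All other bidders lose, so their payoff is 0.

Payoffs: Omar 0, Georgia -750, Paulo 0, Wade 0.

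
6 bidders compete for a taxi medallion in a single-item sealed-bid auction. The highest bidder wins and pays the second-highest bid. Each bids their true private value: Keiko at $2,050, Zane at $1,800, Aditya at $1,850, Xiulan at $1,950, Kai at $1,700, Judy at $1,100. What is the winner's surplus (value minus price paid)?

$100

Bids in descending order: Keiko $2,050; Xiulan $1,950; Aditya $1,850; Zane $1,800; Kai $1,700; Judy $1,100.
Keiko wins with the top bid and pays the second-highest, $1,950.
Surplus = $2,050 − $1,950 = $100.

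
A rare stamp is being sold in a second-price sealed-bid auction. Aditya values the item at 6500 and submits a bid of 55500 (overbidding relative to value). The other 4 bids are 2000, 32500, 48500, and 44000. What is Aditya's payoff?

Payoff = -42000.

Highest competing bid: 48500.
Aditya's bid 55500 is the highest overall, so Aditya wins and pays the second-highest bid, 48500.
Payoff = value − price = 6500 − 48500 = -42000.
Overbidding won the item at a price above value — truthful bidding would have avoided this loss.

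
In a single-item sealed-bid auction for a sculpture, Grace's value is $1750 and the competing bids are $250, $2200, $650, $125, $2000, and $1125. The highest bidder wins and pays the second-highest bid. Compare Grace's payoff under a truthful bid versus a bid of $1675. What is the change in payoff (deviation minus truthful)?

The highest competing bid is $2200.
Bidding truthfully at $1750: the top bid is $2200 (a rival), so Grace loses. Payoff = $0.
Bidding $1675: the top bid is $2200 (a rival), so Grace loses. Payoff = $0.
Change = $0 − $0 = $0.

$0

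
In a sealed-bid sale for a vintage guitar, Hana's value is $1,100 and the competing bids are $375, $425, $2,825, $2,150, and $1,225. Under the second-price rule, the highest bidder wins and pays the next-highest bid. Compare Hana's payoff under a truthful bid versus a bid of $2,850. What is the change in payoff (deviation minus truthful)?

The highest competing bid is $2,825.
Bidding truthfully at $1,100: the top bid is $2,825 (a rival), so Hana loses. Payoff = $0.
Bidding $2,850: Hana has the top bid, wins, and pays the second-highest bid $2,825. Payoff = $1,100 − $2,825 = -$1,725.
Change = -$1,725 − $0 = -$1,725.

-$1,725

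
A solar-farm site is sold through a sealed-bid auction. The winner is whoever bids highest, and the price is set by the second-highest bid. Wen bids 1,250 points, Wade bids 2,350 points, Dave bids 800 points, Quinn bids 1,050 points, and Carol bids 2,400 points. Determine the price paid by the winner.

Ordered from highest: Carol 2,400 points; Wade 2,350 points; Wen 1,250 points; Quinn 1,050 points; Dave 800 points.
Carol has the highest bid, so Carol wins.
The second-highest bid is 2,350 points, so that is what Carol pays.

The winner pays 2,350 points.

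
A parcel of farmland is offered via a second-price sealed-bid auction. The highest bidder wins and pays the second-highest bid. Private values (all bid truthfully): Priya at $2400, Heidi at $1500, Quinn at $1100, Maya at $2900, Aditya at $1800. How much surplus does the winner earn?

$500

Sorted high to low: Maya $2900 > Priya $2400 > Aditya $1800 > Heidi $1500 > Quinn $1100.
Maya wins with the top bid and pays the second-highest, $2400.
Surplus = $2900 − $2400 = $500.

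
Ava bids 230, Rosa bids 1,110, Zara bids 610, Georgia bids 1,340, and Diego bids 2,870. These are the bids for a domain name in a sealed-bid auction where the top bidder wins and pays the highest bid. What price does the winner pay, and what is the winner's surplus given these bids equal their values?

Bids in descending order: Diego 2,870; Georgia 1,340; Rosa 1,110; Zara 610; Ava 230.
Diego is the highest bidder, so Diego wins.
Under the first-price rule, the price is the highest bid: 2,870.
Surplus = 2,870 − 2,870 = 0.

Price 2,870; surplus 0.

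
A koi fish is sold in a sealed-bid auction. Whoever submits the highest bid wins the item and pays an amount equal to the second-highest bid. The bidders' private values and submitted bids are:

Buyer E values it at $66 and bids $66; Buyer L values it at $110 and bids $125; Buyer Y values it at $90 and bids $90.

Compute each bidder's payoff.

Ranking the bids: Buyer L $125; Buyer Y $90; Buyer E $66.
Buyer L has the top bid and wins; the price is the second-highest bid, $90.
Buyer L's payoff = $110 − $90 = $20. All other bidders lose, so their payoff is 0.

Buyer E $0, Buyer L $20, Buyer Y $0.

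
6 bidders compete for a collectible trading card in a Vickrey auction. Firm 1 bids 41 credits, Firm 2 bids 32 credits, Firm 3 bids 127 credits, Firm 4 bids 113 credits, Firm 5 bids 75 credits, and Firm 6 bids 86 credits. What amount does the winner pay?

The winner pays 113 credits.

Bids in descending order: Firm 3 127 credits; Firm 4 113 credits; Firm 6 86 credits; Firm 5 75 credits; Firm 1 41 credits; Firm 2 32 credits.
Firm 3 has the highest bid, so Firm 3 wins.
The second-highest bid is 113 credits, so that is what Firm 3 pays.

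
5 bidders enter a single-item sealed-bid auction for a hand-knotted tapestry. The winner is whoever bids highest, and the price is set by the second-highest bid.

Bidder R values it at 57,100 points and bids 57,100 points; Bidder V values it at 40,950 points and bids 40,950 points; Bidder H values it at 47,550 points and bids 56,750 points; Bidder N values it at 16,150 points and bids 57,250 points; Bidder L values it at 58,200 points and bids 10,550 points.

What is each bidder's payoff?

Payoffs: Bidder R 0 points, Bidder V 0 points, Bidder H 0 points, Bidder N -40,950 points, Bidder L 0 points.

Ordered from highest: Bidder N 57,250 points > Bidder R 57,100 points > Bidder H 56,750 points > Bidder V 40,950 points > Bidder L 10,550 points.
Bidder N has the top bid and wins; the price is the second-highest bid, 57,100 points.
Bidder N's payoff = 16,150 points − 57,100 points = -40,950 points. All other bidders lose, so their payoff is 0.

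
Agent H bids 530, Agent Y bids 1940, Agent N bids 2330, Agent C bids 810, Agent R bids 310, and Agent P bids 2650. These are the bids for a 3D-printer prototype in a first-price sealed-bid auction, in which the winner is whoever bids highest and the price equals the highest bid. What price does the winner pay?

2650

Sorted high to low: Agent P 2650, then Agent N 2330, then Agent Y 1940, then Agent C 810, then Agent H 530, then Agent R 310.
Agent P is the highest bidder, so Agent P wins.
Under the first-price rule, the price is the highest bid: 2650.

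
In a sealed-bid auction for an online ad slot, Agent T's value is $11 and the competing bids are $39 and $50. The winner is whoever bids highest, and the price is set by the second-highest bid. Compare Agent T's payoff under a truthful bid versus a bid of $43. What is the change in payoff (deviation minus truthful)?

Change in payoff: $0.

The highest competing bid is $50.
Bidding truthfully at $11: the top bid is $50 (a rival), so Agent T loses. Payoff = $0.
Bidding $43: the top bid is $50 (a rival), so Agent T loses. Payoff = $0.
Change = $0 − $0 = $0.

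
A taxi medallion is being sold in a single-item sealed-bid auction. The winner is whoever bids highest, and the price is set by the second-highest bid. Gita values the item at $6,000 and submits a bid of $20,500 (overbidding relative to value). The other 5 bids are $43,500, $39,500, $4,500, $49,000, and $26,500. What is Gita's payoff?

Highest competing bid: $49,000.
Gita's bid $20,500 is not the highest, so Gita loses, pays nothing, and earns zero payoff.

$0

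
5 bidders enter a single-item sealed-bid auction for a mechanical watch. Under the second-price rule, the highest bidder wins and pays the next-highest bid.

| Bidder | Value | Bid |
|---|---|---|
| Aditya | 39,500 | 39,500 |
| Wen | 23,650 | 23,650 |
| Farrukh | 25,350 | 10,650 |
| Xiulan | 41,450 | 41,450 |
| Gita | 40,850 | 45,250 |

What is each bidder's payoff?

Sorted high to low: Gita 45,250; Xiulan 41,450; Aditya 39,500; Wen 23,650; Farrukh 10,650.
Gita has the top bid and wins; the price is the second-highest bid, 41,450.
Gita's payoff = 40,850 − 41,450 = -600. All other bidders lose, so their payoff is 0.

Payoffs: Aditya 0, Wen 0, Farrukh 0, Xiulan 0, Gita -600.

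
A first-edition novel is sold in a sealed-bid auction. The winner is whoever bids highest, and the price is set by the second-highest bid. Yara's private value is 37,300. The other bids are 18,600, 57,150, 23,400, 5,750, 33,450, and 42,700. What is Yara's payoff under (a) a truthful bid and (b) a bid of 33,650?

(a) 0  (b) 0

The highest competing bid is 57,150.
Bidding truthfully at 37,300: the top bid is 57,150 (a rival), so Yara loses. Payoff = 0.
Bidding 33,650: the top bid is 57,150 (a rival), so Yara loses. Payoff = 0.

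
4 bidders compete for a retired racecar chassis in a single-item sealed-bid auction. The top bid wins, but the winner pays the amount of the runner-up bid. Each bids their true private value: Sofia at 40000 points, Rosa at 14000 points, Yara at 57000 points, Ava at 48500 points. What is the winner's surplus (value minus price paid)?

Winner's surplus: 8500 points.

Bids in descending order: Yara 57000 points, then Ava 48500 points, then Sofia 40000 points, then Rosa 14000 points.
Yara wins with the top bid and pays the second-highest, 48500 points.
Surplus = 57000 points − 48500 points = 8500 points.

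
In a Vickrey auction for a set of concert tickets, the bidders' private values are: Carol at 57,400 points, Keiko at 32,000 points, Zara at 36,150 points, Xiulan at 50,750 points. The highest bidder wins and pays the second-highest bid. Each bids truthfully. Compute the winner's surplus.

Winner's surplus: 6,650 points.

Ordered from highest: Carol 57,400 points; Xiulan 50,750 points; Zara 36,150 points; Keiko 32,000 points.
Carol wins with the top bid and pays the second-highest, 50,750 points.
Surplus = 57,400 points − 50,750 points = 6,650 points.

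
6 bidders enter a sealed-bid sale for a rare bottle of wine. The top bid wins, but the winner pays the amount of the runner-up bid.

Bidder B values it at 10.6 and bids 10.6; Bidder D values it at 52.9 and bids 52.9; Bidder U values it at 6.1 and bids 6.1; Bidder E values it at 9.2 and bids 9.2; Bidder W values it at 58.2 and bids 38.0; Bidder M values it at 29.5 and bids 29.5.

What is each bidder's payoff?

Payoffs: Bidder B 0.0, Bidder D 14.9, Bidder U 0.0, Bidder E 0.0, Bidder W 0.0, Bidder M 0.0.

Bids in descending order: Bidder D 52.9 > Bidder W 38.0 > Bidder M 29.5 > Bidder B 10.6 > Bidder E 9.2 > Bidder U 6.1.
Bidder D has the top bid and wins; the price is the second-highest bid, 38.0.
Bidder D's payoff = 52.9 − 38.0 = 14.9. All other bidders lose, so their payoff is 0.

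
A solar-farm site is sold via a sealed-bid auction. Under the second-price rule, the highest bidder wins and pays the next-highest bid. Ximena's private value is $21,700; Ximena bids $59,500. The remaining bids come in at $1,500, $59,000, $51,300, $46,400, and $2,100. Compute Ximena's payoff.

Highest competing bid: $59,000.
Ximena's bid $59,500 is the highest overall, so Ximena wins and pays the second-highest bid, $59,000.
Payoff = value − price = $21,700 − $59,000 = -$37,300.

-$37,300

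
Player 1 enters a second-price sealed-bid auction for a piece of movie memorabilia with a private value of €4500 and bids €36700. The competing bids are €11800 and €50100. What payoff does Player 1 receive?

Highest competing bid: €50100.
Player 1's bid €36700 is not the highest, so Player 1 loses, pays nothing, and earns zero payoff.

The bidder's payoff: €0.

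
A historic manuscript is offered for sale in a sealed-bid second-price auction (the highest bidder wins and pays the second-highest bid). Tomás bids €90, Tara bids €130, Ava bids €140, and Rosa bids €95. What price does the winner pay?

Price paid: €130.

Bids in descending order: Ava €140, then Tara €130, then Rosa €95, then Tomás €90.
Ava is the highest bidder, so Ava wins.
Under the second-price rule, the price is the second-highest bid: €130.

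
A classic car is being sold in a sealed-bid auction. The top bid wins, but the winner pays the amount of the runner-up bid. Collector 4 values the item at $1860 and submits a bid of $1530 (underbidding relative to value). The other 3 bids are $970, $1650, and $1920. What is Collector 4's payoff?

Payoff = $0.

Highest competing bid: $1920.
Collector 4's bid $1530 is not the highest, so Collector 4 loses, pays nothing, and earns zero payoff.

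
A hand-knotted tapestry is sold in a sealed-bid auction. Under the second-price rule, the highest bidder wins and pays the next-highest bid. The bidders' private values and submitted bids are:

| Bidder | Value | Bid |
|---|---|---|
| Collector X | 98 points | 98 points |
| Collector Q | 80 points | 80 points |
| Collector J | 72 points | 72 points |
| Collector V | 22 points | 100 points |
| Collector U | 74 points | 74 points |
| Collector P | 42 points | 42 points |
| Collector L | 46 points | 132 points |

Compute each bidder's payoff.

Payoffs: Collector X 0 points, Collector Q 0 points, Collector J 0 points, Collector V 0 points, Collector U 0 points, Collector P 0 points, Collector L -54 points.

Bids in descending order: Collector L 132 points > Collector V 100 points > Collector X 98 points > Collector Q 80 points > Collector U 74 points > Collector J 72 points > Collector P 42 points.
Collector L has the top bid and wins; the price is the second-highest bid, 100 points.
Collector L's payoff = 46 points − 100 points = -54 points. All other bidders lose, so their payoff is 0.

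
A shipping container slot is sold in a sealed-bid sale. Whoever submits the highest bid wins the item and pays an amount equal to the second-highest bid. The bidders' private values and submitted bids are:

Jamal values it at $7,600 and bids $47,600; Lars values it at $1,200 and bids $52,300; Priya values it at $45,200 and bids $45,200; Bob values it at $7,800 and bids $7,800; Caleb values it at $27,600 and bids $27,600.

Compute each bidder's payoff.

Jamal $0, Lars -$46,400, Priya $0, Bob $0, Caleb $0.

Ordered from highest: Lars $52,300; Jamal $47,600; Priya $45,200; Caleb $27,600; Bob $7,800.
Lars has the top bid and wins; the price is the second-highest bid, $47,600.
Lars's payoff = $1,200 − $47,600 = -$46,400. All other bidders lose, so their payoff is 0.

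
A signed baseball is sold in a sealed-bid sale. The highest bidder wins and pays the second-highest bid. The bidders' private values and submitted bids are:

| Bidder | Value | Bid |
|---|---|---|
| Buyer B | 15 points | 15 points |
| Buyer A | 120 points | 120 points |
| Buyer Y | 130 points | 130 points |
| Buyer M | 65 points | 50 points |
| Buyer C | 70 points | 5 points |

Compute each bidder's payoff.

Payoffs: Buyer B 0 points, Buyer A 0 points, Buyer Y 10 points, Buyer M 0 points, Buyer C 0 points.

Ranking the bids: Buyer Y 130 points > Buyer A 120 points > Buyer M 50 points > Buyer B 15 points > Buyer C 5 points.
Buyer Y has the top bid and wins; the price is the second-highest bid, 120 points.
Buyer Y's payoff = 130 points − 120 points = 10 points. All other bidders lose, so their payoff is 0.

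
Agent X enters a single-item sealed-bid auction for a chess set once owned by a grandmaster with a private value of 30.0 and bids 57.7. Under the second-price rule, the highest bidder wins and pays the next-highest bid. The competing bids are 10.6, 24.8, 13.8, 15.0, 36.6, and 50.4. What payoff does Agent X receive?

Agent X's payoff: -20.4.

Highest competing bid: 50.4.
Agent X's bid 57.7 is the highest overall, so Agent X wins and pays the second-highest bid, 50.4.
Payoff = value − price = 30.0 − 50.4 = -20.4.
Overbidding won the item at a price above value — truthful bidding would have avoided this loss.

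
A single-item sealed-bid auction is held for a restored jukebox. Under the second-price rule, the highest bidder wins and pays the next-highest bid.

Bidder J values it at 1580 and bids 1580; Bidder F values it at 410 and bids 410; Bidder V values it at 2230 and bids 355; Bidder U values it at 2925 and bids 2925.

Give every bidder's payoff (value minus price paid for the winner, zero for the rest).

Bids in descending order: Bidder U 2925, then Bidder J 1580, then Bidder F 410, then Bidder V 355.
Bidder U has the top bid and wins; the price is the second-highest bid, 1580.
Bidder U's payoff = 2925 − 1580 = 1345. All other bidders lose, so their payoff is 0.

Bidder J 0, Bidder F 0, Bidder V 0, Bidder U 1345.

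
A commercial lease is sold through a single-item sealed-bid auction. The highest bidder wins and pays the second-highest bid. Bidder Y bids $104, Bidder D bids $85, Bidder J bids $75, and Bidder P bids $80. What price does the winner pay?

Ordered from highest: Bidder Y $104, then Bidder D $85, then Bidder P $80, then Bidder J $75.
Bidder Y has the highest bid, so Bidder Y wins.
The second-highest bid is $85, so that is what Bidder Y pays.

The winner pays $85.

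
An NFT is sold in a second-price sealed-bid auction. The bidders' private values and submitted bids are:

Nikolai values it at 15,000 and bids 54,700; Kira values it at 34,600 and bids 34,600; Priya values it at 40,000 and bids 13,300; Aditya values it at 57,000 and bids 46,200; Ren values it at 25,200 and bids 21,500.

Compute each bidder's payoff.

Sorted high to low: Nikolai 54,700 > Aditya 46,200 > Kira 34,600 > Ren 21,500 > Priya 13,300.
Nikolai has the top bid and wins; the price is the second-highest bid, 46,200.
Nikolai's payoff = 15,000 − 46,200 = -31,200. All other bidders lose, so their payoff is 0.

Payoffs: Nikolai -31,200, Kira 0, Priya 0, Aditya 0, Ren 0.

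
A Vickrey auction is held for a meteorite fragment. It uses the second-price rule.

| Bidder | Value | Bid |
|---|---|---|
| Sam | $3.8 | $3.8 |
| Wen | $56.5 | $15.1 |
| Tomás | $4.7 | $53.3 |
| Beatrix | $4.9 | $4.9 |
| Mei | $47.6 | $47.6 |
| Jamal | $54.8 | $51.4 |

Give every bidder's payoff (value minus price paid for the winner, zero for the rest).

Payoffs: Sam $0.0, Wen $0.0, Tomás -$46.7, Beatrix $0.0, Mei $0.0, Jamal $0.0.

Bids in descending order: Tomás $53.3, then Jamal $51.4, then Mei $47.6, then Wen $15.1, then Beatrix $4.9, then Sam $3.8.
Tomás has the top bid and wins; the price is the second-highest bid, $51.4.
Tomás's payoff = $4.7 − $51.4 = -$46.7. All other bidders lose, so their payoff is 0.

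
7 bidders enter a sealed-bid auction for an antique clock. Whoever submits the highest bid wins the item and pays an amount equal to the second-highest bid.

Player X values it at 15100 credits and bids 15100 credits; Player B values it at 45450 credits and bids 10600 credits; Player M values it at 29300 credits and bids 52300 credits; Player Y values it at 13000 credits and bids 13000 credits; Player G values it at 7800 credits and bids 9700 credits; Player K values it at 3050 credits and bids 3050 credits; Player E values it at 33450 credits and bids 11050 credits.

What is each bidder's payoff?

Payoffs: Player X 0 credits, Player B 0 credits, Player M 14200 credits, Player Y 0 credits, Player G 0 credits, Player K 0 credits, Player E 0 credits.

Sorted high to low: Player M 52300 credits > Player X 15100 credits > Player Y 13000 credits > Player E 11050 credits > Player B 10600 credits > Player G 9700 credits > Player K 3050 credits.
Player M has the top bid and wins; the price is the second-highest bid, 15100 credits.
Player M's payoff = 29300 credits − 15100 credits = 14200 credits. All other bidders lose, so their payoff is 0.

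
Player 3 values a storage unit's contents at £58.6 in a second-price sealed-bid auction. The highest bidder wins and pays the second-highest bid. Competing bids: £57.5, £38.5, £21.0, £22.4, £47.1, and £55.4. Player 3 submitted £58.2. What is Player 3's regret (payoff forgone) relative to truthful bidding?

The highest competing bid is £57.5.
Bidding truthfully at £58.6: Player 3 has the top bid, wins, and pays the second-highest bid £57.5. Payoff = £58.6 − £57.5 = £1.1.
Bidding £58.2: Player 3 has the top bid, wins, and pays the second-highest bid £57.5. Payoff = £58.6 − £57.5 = £1.1.
Regret = truthful payoff − actual payoff = £1.1 − £1.1 = £0.0.
The bid only affects whether you win, not the price — here both bids land on the same side of the top rival bid, so the deviation is payoff-neutral.

Regret: £0.0.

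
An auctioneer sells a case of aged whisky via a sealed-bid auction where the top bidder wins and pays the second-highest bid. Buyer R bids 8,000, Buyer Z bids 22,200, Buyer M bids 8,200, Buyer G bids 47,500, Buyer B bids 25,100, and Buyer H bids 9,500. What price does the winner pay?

Sorted high to low: Buyer G 47,500; Buyer B 25,100; Buyer Z 22,200; Buyer H 9,500; Buyer M 8,200; Buyer R 8,000.
Buyer G is the highest bidder, so Buyer G wins.
Under the second-price rule, the price is the second-highest bid: 25,100.

The winner pays 25,100.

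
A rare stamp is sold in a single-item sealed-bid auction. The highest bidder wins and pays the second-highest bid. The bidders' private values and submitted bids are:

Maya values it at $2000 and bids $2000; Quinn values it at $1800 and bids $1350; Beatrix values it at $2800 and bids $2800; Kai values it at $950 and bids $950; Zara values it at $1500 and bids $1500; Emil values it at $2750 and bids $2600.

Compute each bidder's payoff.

Ranking the bids: Beatrix $2800 > Emil $2600 > Maya $2000 > Zara $1500 > Quinn $1350 > Kai $950.
Beatrix has the top bid and wins; the price is the second-highest bid, $2600.
Beatrix's payoff = $2800 − $2600 = $200. All other bidders lose, so their payoff is 0.

Payoffs: Maya $0, Quinn $0, Beatrix $200, Kai $0, Zara $0, Emil $0.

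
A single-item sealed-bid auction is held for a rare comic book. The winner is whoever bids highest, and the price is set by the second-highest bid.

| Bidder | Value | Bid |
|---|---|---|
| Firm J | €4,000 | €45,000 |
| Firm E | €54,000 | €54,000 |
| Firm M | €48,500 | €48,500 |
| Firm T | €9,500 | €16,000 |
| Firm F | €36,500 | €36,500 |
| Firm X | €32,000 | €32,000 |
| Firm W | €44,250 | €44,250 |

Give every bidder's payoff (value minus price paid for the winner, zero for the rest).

Firm J €0, Firm E €5,500, Firm M €0, Firm T €0, Firm F €0, Firm X €0, Firm W €0.

Bids in descending order: Firm E €54,000; Firm M €48,500; Firm J €45,000; Firm W €44,250; Firm F €36,500; Firm X €32,000; Firm T €16,000.
Firm E has the top bid and wins; the price is the second-highest bid, €48,500.
Firm E's payoff = €54,000 − €48,500 = €5,500. All other bidders lose, so their payoff is 0.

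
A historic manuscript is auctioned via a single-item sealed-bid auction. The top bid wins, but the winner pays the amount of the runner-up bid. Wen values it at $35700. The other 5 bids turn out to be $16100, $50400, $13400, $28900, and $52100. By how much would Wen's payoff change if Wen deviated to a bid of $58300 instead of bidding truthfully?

Payoff change: -$16400.

The highest competing bid is $52100.
Bidding truthfully at $35700: the top bid is $52100 (a rival), so Wen loses. Payoff = $0.
Bidding $58300: Wen has the top bid, wins, and pays the second-highest bid $52100. Payoff = $35700 − $52100 = -$16400.
Change = -$16400 − $0 = -$16400.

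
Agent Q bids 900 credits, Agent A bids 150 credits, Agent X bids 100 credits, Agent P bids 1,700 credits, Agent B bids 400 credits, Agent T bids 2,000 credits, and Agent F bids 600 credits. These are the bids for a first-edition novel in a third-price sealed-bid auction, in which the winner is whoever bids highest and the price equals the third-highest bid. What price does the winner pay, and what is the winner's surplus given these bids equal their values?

Price 900 credits; surplus 1,100 credits.

Bids in descending order: Agent T 2,000 credits; Agent P 1,700 credits; Agent Q 900 credits; Agent F 600 credits; Agent B 400 credits; Agent A 150 credits; Agent X 100 credits.
Agent T is the highest bidder, so Agent T wins.
Under the third-price rule, the price is the third-highest bid: 900 credits.
Surplus = 2,000 credits − 900 credits = 1,100 credits.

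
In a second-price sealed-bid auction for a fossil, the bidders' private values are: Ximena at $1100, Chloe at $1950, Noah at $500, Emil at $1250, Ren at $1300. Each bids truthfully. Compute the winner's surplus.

Bids in descending order: Chloe $1950, then Ren $1300, then Emil $1250, then Ximena $1100, then Noah $500.
Chloe wins with the top bid and pays the second-highest, $1300.
Surplus = $1950 − $1300 = $650.

Winner's surplus: $650.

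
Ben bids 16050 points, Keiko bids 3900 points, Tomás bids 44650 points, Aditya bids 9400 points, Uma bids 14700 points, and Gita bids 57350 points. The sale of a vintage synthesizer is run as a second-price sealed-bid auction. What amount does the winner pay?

Price paid: 44650 points.

Ordered from highest: Gita 57350 points > Tomás 44650 points > Ben 16050 points > Uma 14700 points > Aditya 9400 points > Keiko 3900 points.
Gita has the highest bid, so Gita wins.
The second-highest bid is 44650 points, so that is what Gita pays.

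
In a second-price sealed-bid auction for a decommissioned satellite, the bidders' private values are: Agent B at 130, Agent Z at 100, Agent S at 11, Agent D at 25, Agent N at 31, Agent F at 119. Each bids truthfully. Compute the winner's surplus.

Surplus = 11.

Ordered from highest: Agent B 130; Agent F 119; Agent Z 100; Agent N 31; Agent D 25; Agent S 11.
Agent B wins with the top bid and pays the second-highest, 119.
Surplus = 130 − 119 = 11.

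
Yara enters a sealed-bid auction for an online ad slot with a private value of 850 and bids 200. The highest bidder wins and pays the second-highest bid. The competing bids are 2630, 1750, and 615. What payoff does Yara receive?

Highest competing bid: 2630.
Yara's bid 200 is not the highest, so Yara loses, pays nothing, and earns zero payoff.

0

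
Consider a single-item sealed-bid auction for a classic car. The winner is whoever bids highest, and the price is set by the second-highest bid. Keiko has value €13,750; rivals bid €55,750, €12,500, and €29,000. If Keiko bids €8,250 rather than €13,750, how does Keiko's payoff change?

€0

The highest competing bid is €55,750.
Bidding truthfully at €13,750: the top bid is €55,750 (a rival), so Keiko loses. Payoff = €0.
Bidding €8,250: the top bid is €55,750 (a rival), so Keiko loses. Payoff = €0.
Change = €0 − €0 = €0.
The bid only affects whether you win, not the price — here both bids land on the same side of the top rival bid, so the deviation is payoff-neutral.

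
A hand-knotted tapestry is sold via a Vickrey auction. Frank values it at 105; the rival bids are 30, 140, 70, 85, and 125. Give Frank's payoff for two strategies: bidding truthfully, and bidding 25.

The highest competing bid is 140.
Bidding truthfully at 105: the top bid is 140 (a rival), so Frank loses. Payoff = 0.
Bidding 25: the top bid is 140 (a rival), so Frank loses. Payoff = 0.

Truthful: 0; alternative: 0.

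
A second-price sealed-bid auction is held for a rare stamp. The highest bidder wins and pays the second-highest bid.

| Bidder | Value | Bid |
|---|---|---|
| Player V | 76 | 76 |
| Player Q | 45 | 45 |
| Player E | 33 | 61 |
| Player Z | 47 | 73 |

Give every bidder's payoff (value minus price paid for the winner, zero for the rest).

Bids in descending order: Player V 76; Player Z 73; Player E 61; Player Q 45.
Player V has the top bid and wins; the price is the second-highest bid, 73.
Player V's payoff = 76 − 73 = 3. All other bidders lose, so their payoff is 0.

Payoffs: Player V 3, Player Q 0, Player E 0, Player Z 0.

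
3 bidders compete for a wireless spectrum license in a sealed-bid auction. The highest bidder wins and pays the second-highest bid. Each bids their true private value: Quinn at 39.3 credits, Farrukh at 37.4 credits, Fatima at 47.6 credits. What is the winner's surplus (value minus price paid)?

Bids in descending order: Fatima 47.6 credits; Quinn 39.3 credits; Farrukh 37.4 credits.
Fatima wins with the top bid and pays the second-highest, 39.3 credits.
Surplus = 47.6 credits − 39.3 credits = 8.3 credits.

Winner's surplus: 8.3 credits.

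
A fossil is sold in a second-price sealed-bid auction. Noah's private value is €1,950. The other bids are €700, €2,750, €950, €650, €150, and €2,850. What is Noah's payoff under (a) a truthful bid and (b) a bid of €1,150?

Truthful: €0; alternative: €0.

The highest competing bid is €2,850.
Bidding truthfully at €1,950: the top bid is €2,850 (a rival), so Noah loses. Payoff = €0.
Bidding €1,150: the top bid is €2,850 (a rival), so Noah loses. Payoff = €0.
The bid only affects whether you win, not the price — here both bids land on the same side of the top rival bid, so the deviation is payoff-neutral.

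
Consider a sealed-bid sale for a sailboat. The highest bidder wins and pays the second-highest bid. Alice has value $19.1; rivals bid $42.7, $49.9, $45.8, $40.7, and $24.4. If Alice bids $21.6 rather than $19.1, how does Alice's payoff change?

The highest competing bid is $49.9.
Bidding truthfully at $19.1: the top bid is $49.9 (a rival), so Alice loses. Payoff = $0.0.
Bidding $21.6: the top bid is $49.9 (a rival), so Alice loses. Payoff = $0.0.
Change = $0.0 − $0.0 = $0.0.
The bid only affects whether you win, not the price — here both bids land on the same side of the top rival bid, so the deviation is payoff-neutral.

Payoff change: $0.0.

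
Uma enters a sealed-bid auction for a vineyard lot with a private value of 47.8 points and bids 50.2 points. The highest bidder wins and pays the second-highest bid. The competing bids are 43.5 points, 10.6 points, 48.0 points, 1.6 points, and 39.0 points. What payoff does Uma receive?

-0.2 points

Highest competing bid: 48.0 points.
Uma's bid 50.2 points is the highest overall, so Uma wins and pays the second-highest bid, 48.0 points.
Payoff = value − price = 47.8 points − 48.0 points = -0.2 points.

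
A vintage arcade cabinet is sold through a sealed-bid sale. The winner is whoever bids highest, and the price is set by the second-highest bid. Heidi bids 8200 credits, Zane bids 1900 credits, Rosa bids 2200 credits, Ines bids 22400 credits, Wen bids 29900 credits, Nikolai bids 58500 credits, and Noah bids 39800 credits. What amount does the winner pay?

39800 credits

Bids in descending order: Nikolai 58500 credits, then Noah 39800 credits, then Wen 29900 credits, then Ines 22400 credits, then Heidi 8200 credits, then Rosa 2200 credits, then Zane 1900 credits.
Nikolai has the highest bid, so Nikolai wins.
The second-highest bid is 39800 credits, so that is what Nikolai pays.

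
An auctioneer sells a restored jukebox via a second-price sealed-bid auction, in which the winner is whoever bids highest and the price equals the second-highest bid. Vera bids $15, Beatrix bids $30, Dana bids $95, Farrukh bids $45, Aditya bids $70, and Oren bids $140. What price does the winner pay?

Price paid: $95.

Sorted high to low: Oren $140; Dana $95; Aditya $70; Farrukh $45; Beatrix $30; Vera $15.
Oren is the highest bidder, so Oren wins.
Under the second-price rule, the price is the second-highest bid: $95.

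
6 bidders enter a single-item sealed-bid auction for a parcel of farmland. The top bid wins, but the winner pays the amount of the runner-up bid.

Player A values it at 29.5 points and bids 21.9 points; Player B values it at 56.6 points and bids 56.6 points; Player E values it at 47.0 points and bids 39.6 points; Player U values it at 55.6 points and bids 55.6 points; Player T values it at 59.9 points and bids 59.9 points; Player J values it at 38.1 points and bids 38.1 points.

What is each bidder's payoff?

Sorted high to low: Player T 59.9 points, then Player B 56.6 points, then Player U 55.6 points, then Player E 39.6 points, then Player J 38.1 points, then Player A 21.9 points.
Player T has the top bid and wins; the price is the second-highest bid, 56.6 points.
Player T's payoff = 59.9 points − 56.6 points = 3.3 points. All other bidders lose, so their payoff is 0.

Payoffs: Player A 0.0 points, Player B 0.0 points, Player E 0.0 points, Player U 0.0 points, Player T 3.3 points, Player J 0.0 points.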